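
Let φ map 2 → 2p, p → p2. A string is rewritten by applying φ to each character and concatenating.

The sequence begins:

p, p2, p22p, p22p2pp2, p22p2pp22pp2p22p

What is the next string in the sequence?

Replace each of the 16 characters of p22p2pp22pp2p22p in place — p2 2p 2p p2 2p p2 p2 2p 2p p2 p2 2p p2 2p 2p p2 — and concatenate.

p22p2pp22pp2p22p2pp2p22pp22p2pp2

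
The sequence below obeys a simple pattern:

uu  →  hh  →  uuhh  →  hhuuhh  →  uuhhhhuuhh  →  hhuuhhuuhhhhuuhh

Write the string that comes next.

uuhhhhuuhhhhuuhhuuhhhhuuhh

This is a Fibonacci-style word recurrence s(k) = s(k−2)·s(k−1): e.g. uu·hh = uuhh.
Continuing: uuhhhhuuhh · hhuuhhuuhhhhuuhh gives term 7.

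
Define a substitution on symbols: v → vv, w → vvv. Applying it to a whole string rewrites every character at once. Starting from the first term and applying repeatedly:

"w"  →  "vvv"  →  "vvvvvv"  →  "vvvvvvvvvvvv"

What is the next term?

Expanding vvvvvvvvvvvv: v→vv, v→vv, v→vv, v→vv, v→vv, v→vv, v→vv, v→vv, v→vv, v→vv, v→vv, v→vv. Concatenated: vv vv vv vv vv vv vv vv vv vv vv vv.

vvvvvvvvvvvvvvvvvvvvvvvv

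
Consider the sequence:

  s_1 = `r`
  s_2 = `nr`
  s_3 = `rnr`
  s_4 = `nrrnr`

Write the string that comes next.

rnrnrrnr

This is a Fibonacci-style word recurrence s(k) = s(k−2)·s(k−1): e.g. r·nr = rnr.
The next term joins rnr and nrrnr.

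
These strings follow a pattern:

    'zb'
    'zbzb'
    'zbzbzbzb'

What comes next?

Each string is two copies of the previous one concatenated.
Doubling zbzbzbzb:

zbzbzbzbzbzbzbzb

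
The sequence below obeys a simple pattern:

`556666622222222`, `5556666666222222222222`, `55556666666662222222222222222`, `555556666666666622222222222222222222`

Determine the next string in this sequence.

5555556666666666666222222222222222222222222

Term n consists of n 5's, followed by 2n+1 6's, followed by 4n 2's, where the shown terms are n = 2, 3, 4, 5.
At n = 6 the blocks have lengths 6, 13, 24.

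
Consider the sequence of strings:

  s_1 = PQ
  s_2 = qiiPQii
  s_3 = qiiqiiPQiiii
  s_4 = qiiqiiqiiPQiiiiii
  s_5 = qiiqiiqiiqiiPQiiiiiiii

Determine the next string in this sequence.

qiiqiiqiiqiiqiiPQiiiiiiiiii

Each term wraps the previous one in qii on the left and ii on the right.
So the next term is qii·qiiqiiqiiqiiPQiiiiiiii·ii.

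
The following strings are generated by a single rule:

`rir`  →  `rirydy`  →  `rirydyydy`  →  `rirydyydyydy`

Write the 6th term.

rirydyydyydyydyydy

Each term is the previous one with ydy appended.
From rirydyydyydy, 2 further steps: rirydyydyydy → rirydyydyydyydy → (answer).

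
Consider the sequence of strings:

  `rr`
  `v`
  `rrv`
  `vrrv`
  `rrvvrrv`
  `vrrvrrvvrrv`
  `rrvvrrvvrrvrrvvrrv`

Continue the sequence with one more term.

vrrvrrvvrrvrrvvrrvvrrvrrvvrrv

From term 3 onward, concatenate the second-to-last term with the last: rr·v = rrv, v·rrv = vrrv, …
The next term joins vrrvrrvvrrv and rrvvrrvvrrvrrvvrrv.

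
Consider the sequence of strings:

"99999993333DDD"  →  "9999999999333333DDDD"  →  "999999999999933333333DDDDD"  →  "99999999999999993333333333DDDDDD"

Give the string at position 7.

The n-th term is 3n+1 9's then 2n 3's then n+1 D's, where the shown terms are n = 2, 3, 4, 5.
Setting n = 8 gives 25, 16, 9 characters in each block.

99999999999999999999999993333333333333333DDDDDDDDD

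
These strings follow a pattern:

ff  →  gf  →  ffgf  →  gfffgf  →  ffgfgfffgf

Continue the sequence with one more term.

gfffgfffgfgfffgf

From term 3 onward, concatenate the second-to-last term with the last: ff·gf = ffgf, gf·ffgf = gfffgf, …
Continuing: gfffgf · ffgfgfffgf gives term 6.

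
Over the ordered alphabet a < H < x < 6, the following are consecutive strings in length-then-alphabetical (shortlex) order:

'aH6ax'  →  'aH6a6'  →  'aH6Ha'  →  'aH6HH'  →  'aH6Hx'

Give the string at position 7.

aH6xa

Stepping forward 2 times from aH6Hx: aH6Hx → aH6H6, then the target.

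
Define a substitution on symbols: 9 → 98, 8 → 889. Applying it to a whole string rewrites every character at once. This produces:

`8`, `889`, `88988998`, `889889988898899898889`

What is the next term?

Replace each of the 21 characters of 889889988898899898889 in place — 889 889 98 889 889 98 98 889 889 889 98 889 889 98 98 889 98 889 889 889 98 — and concatenate.

8898899888988998988898898899888988998988899888988988998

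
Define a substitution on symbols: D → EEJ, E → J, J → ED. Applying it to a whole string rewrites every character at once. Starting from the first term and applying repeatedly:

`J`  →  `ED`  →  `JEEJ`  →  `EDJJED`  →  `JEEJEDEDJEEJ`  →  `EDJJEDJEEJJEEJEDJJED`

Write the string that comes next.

Rewriting the 20 symbols of EDJJEDJEEJJEEJEDJJED one by one yields J EEJ ED ED J EEJ ED J J ED ED J J ED J EEJ ED ED J EEJ; concatenated:

JEEJEDEDJEEJEDJJEDEDJJEDJEEJEDEDJEEJ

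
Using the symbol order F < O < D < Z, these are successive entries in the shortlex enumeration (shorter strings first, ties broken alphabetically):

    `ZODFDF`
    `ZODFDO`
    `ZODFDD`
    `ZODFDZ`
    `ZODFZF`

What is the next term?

ZODFZO

Find the rightmost character of ZODFZF below Z, bump it to the next letter, and reset everything to its right to F.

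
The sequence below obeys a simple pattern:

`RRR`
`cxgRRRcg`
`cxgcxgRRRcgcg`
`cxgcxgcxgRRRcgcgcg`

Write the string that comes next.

cxgcxgcxgcxgRRRcgcgcgcg

Every step adds cxg to the front and cg to the end of the previous string.
One more step from cxgcxgcxgRRRcgcgcg gives the answer.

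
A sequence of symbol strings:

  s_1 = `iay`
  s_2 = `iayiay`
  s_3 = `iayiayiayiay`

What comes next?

Each string is two copies of the previous one concatenated.
Doubling iayiayiayiay:

iayiayiayiayiayiayiayiay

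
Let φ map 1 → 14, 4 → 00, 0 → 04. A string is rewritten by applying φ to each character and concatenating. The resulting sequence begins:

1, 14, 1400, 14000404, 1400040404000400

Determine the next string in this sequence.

Rewriting the 16 symbols of 1400040404000400 one by one yields 14 00 04 04 04 00 04 00 04 00 04 04 04 00 04 04; concatenated:

14000404040004000400040404000404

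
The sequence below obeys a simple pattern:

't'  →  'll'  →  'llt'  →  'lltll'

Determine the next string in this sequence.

lltllllt

This is a Fibonacci-style word recurrence s(k) = s(k−1)·s(k−2): e.g. ll·t = llt.
The next term joins lltll and llt.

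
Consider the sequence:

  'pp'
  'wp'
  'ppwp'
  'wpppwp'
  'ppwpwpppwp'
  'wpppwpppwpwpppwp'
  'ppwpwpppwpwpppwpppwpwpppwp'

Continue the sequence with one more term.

wpppwpppwpwpppwpppwpwpppwpwpppwpppwpwpppwp

Each term (from the third on) is the two preceding terms concatenated in order: term 3 = pp·wp = ppwp.
So term 8 is wpppwpppwpwpppwp·ppwpwpppwpwpppwpppwpwpppwp.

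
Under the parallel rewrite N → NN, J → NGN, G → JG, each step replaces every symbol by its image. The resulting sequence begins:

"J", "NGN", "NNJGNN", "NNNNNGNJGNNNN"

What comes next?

NNNNNNNNNNJGNNNGNJGNNNNNNNN

Applying the rule to each of the 13 symbols of NNNNNGNJGNNNN gives the pieces NN NN NN NN NN JG NN NGN JG NN NN NN NN, which concatenate to the answer.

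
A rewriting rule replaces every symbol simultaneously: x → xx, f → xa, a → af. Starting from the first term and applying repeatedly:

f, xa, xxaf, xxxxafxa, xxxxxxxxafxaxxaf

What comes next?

Rewriting the 16 symbols of xxxxxxxxafxaxxaf one by one yields xx xx xx xx xx xx xx xx af xa xx af xx xx af xa; concatenated:

xxxxxxxxxxxxxxxxafxaxxafxxxxafxa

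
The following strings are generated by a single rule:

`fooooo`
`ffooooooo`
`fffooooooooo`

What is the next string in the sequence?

ffffooooooooooo

Each string has the form f^{n-1} o^{2n+1}, where the shown terms are n = 2, 3, 4.
Setting n = 5 gives 4, 11 characters in each block.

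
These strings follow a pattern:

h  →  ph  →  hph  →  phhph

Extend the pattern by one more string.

hphphhph

Each term (from the third on) is the two preceding terms concatenated in order: term 3 = h·ph = hph.
Continuing: hph · phhph gives term 5.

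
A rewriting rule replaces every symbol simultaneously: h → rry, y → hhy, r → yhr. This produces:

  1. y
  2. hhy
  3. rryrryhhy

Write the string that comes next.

yhryhrhhyyhryhrhhyrryrryhhy

Apply φ to rryrryhhy symbol by symbol: r→yhr, r→yhr, y→hhy, r→yhr, r→yhr, y→hhy, h→rry, h→rry, y→hhy; joined: yhr yhr hhy yhr yhr hhy rry rry hhy.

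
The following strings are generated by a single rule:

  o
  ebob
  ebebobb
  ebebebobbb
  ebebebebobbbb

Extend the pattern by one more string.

Every step adds eb to the front and b to the end of the previous string.
Applying this once more to ebebebebobbbb:

ebebebebebobbbbb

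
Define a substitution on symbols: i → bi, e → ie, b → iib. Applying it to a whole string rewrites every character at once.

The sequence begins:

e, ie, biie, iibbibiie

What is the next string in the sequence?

Expanding iibbibiie: i→bi, i→bi, b→iib, b→iib, i→bi, b→iib, i→bi, i→bi, e→ie. Concatenated: bi bi iib iib bi iib bi bi ie.

bibiiibiibbiiibbibiie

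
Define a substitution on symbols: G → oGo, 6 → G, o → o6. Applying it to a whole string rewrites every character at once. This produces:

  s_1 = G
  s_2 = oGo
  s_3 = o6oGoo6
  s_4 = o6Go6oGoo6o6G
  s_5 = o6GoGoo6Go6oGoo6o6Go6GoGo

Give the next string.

o6GoGoo6oGoo6o6GoGoo6Go6oGoo6o6Go6GoGoo6GoGoo6oGoo6

Applying the rule to each of the 25 symbols of o6GoGoo6Go6oGoo6o6Go6GoGo gives the pieces o6 G oGo o6 oGo o6 o6 G oGo o6 G o6 oGo o6 o6 G o6 G oGo o6 G oGo o6 oGo o6, which concatenate to the answer.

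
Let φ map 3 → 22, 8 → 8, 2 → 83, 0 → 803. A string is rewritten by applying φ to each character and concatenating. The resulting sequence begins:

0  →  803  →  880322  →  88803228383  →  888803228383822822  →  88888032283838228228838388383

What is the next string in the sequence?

φ(88888032283838228228838388383) expands symbol-by-symbol to 8 8 8 8 8 803 22 83 83 8 22 8 22 8 83 83 8 83 83 8 8 22 8 22 8 8 22 8 22; joining the 29 pieces gives the next term.

88888803228383822822883838838388228228822822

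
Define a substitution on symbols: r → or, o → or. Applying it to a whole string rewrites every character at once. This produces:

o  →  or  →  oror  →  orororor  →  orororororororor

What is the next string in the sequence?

Rewriting the 16 symbols of orororororororor one by one yields or or or or or or or or or or or or or or or or; concatenated:

orororororororororororororororor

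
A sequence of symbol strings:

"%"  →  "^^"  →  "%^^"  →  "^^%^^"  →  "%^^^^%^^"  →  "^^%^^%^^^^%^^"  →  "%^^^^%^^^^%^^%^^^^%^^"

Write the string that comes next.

This is a Fibonacci-style word recurrence s(k) = s(k−2)·s(k−1): e.g. %·^^ = %^^.
So term 8 is ^^%^^%^^^^%^^·%^^^^%^^^^%^^%^^^^%^^.

^^%^^%^^^^%^^%^^^^%^^^^%^^%^^^^%^^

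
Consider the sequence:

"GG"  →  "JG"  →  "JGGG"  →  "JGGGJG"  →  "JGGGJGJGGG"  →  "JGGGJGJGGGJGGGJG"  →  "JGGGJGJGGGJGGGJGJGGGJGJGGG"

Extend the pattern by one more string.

JGGGJGJGGGJGGGJGJGGGJGJGGGJGGGJGJGGGJGGGJG

Each term (from the third on) is the previous term followed by the one before it: term 3 = JG·GG = JGGG.
The next term joins JGGGJGJGGGJGGGJGJGGGJGJGGG and JGGGJGJGGGJGGGJG.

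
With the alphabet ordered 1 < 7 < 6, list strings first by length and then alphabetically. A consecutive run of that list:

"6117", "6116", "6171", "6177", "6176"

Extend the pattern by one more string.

The successor of 6176 increments the rightmost position that isn't already 6 and resets every position after it to 1.

6161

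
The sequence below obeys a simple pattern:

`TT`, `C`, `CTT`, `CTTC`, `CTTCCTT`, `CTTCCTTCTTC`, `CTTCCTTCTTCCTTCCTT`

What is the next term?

CTTCCTTCTTCCTTCCTTCTTCCTTCTTC

This is a Fibonacci-style word recurrence s(k) = s(k−1)·s(k−2): e.g. C·TT = CTT.
The next term joins CTTCCTTCTTCCTTCCTT and CTTCCTTCTTC.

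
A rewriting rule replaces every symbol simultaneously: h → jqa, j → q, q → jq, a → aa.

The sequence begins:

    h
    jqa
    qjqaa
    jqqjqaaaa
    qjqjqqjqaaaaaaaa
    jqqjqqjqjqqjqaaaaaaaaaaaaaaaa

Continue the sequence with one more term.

Rewriting the 29 symbols of jqqjqqjqjqqjqaaaaaaaaaaaaaaaa one by one yields q jq jq q jq jq q jq q jq jq q jq aa aa aa aa aa aa aa aa aa aa aa aa aa aa aa aa; concatenated:

qjqjqqjqjqqjqqjqjqqjqaaaaaaaaaaaaaaaaaaaaaaaaaaaaaaaa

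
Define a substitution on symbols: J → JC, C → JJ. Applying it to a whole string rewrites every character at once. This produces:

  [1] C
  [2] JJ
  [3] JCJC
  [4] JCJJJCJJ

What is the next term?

JCJJJCJCJCJJJCJC

Apply φ to JCJJJCJJ symbol by symbol: J→JC, C→JJ, J→JC, J→JC, J→JC, C→JJ, J→JC, J→JC; joined: JC JJ JC JC JC JJ JC JC.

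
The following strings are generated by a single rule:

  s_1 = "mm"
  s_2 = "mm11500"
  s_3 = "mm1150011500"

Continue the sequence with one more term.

Each term is the previous one with 11500 appended.
One more step from mm1150011500 gives the answer.

mm115001150011500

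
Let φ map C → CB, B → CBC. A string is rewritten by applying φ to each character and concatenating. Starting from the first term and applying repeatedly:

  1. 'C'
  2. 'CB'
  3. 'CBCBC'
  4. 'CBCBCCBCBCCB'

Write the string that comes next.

Rewriting each symbol of CBCBCCBCBCCB: C→CB, B→CBC, C→CB, B→CBC, C→CB, C→CB, B→CBC, C→CB, B→CBC, C→CB, C→CB, B→CBC, which concatenates to CB CBC CB CBC CB CB CBC CB CBC CB CB CBC.

CBCBCCBCBCCBCBCBCCBCBCCBCBCBC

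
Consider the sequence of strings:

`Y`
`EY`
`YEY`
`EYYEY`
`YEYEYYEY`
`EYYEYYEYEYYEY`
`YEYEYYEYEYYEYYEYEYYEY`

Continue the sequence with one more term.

EYYEYYEYEYYEYYEYEYYEYEYYEYYEYEYYEY

This is a Fibonacci-style word recurrence s(k) = s(k−2)·s(k−1): e.g. Y·EY = YEY.
The next term joins EYYEYYEYEYYEY and YEYEYYEYEYYEYYEYEYYEY.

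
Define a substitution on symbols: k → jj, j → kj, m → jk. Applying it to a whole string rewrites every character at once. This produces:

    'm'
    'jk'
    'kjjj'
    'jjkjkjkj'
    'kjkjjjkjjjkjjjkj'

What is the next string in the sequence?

jjkjjjkjkjkjjjkjkjkjjjkjkjkjjjkj

φ(kjkjjjkjjjkjjjkj) expands symbol-by-symbol to jj kj jj kj kj kj jj kj kj kj jj kj kj kj jj kj; joining the 16 pieces gives the next term.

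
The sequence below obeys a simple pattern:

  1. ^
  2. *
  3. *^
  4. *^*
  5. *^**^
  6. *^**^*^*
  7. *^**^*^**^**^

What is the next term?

*^**^*^**^**^*^**^*^*

From term 3 onward, concatenate the last term with the second-to-last: *·^ = *^, *^·* = *^*, …
The next term joins *^**^*^**^**^ and *^**^*^*.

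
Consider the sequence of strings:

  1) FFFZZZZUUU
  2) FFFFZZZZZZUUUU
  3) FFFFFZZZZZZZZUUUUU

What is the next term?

FFFFFFZZZZZZZZZZUUUUUU

Each string has the form F^{n+1} Z^{2n} U^{n+1}, where the shown terms are n = 2, 3, 4.
Setting n = 5 gives 6, 10, 6 characters in each block.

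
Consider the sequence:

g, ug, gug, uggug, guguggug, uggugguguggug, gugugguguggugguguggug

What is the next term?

ugguggugugguggugugguguggugguguggug

From term 3 onward, concatenate the second-to-last term with the last: g·ug = gug, ug·gug = uggug, …
The next term joins uggugguguggug and gugugguguggugguguggug.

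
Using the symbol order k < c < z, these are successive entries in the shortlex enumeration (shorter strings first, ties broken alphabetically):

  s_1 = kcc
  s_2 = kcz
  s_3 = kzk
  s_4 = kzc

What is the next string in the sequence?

The successor of kzc increments the rightmost position that isn't already z and resets every position after it to k.

kzz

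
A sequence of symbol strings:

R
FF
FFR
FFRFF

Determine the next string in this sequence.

FFRFFFFR

This is a Fibonacci-style word recurrence s(k) = s(k−1)·s(k−2): e.g. FF·R = FFR.
Continuing: FFRFF · FFR gives term 5.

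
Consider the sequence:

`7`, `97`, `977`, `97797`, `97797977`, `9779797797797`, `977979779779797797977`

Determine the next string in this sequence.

9779797797797977979779779797797797

From term 3 onward, concatenate the last term with the second-to-last: 97·7 = 977, 977·97 = 97797, …
Continuing: 977979779779797797977 · 9779797797797 gives term 8.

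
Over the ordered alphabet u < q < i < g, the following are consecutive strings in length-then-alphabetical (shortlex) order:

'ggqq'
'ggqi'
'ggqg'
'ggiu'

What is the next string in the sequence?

Treat ggiu as a base-4 numeral over the given alphabet and add one, carrying through any trailing g's.

ggiq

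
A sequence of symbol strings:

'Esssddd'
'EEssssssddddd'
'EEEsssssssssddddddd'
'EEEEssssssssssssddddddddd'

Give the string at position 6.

Each string has the form E^{n} s^{3n} d^{2n+1} (n = 1, 2, …).
Setting n = 6 gives 6, 18, 13 characters in each block.

EEEEEEssssssssssssssssssddddddddddddd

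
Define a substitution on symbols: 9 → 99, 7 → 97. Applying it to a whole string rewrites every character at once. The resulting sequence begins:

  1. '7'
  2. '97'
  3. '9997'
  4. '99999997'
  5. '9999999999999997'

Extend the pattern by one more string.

99999999999999999999999999999997

Applying the rule to each of the 16 symbols of 9999999999999997 gives the pieces 99 99 99 99 99 99 99 99 99 99 99 99 99 99 99 97, which concatenate to the answer.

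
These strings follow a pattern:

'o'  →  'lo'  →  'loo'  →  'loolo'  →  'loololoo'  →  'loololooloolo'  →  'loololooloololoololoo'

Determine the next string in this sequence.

loololooloololoololooloololooloolo

This is a Fibonacci-style word recurrence s(k) = s(k−1)·s(k−2): e.g. lo·o = loo.
So term 8 is loololooloololoololoo·loololooloolo.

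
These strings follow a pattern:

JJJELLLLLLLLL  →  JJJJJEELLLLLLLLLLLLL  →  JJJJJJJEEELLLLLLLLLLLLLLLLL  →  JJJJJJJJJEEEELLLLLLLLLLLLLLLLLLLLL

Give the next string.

Term n consists of 2n-1 J's, followed by n-1 E's, followed by 4n+1 L's, where the shown terms are n = 2, 3, 4, 5.
For the next term, n = 6, so the run lengths are 11, 5, 25.

JJJJJJJJJJJEEEEELLLLLLLLLLLLLLLLLLLLLLLLL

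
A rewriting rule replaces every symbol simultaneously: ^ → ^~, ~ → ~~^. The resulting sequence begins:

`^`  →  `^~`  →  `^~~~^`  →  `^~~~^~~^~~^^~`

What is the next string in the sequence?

^~~~^~~^~~^^~~~^~~^^~~~^~~^^~^~~~^

Replace each of the 13 characters of ^~~~^~~^~~^^~ in place — ^~ ~~^ ~~^ ~~^ ^~ ~~^ ~~^ ^~ ~~^ ~~^ ^~ ^~ ~~^ — and concatenate.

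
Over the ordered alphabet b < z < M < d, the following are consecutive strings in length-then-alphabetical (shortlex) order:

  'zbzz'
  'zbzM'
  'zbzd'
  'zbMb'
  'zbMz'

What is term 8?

Advancing 3 positions from zbMz through zbMz → zbMM → zbMd reaches term 8.

zbdb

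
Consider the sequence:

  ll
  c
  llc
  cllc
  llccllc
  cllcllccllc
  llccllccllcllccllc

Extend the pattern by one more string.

cllcllccllcllccllccllcllccllc

This is a Fibonacci-style word recurrence s(k) = s(k−2)·s(k−1): e.g. ll·c = llc.
Continuing: cllcllccllc · llccllccllcllccllc gives term 8.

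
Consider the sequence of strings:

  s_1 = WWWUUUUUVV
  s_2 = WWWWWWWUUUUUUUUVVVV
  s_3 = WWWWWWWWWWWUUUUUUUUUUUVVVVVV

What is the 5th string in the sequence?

WWWWWWWWWWWWWWWWWWWUUUUUUUUUUUUUUUUUVVVVVVVVVV

Each string has the form W^{4n-1} U^{3n+2} V^{2n} (n = 1, 2, …).
For term 5, n = 5, so the run lengths are 19, 17, 10.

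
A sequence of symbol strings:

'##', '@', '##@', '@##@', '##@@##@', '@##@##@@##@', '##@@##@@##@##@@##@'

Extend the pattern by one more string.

From term 3 onward, concatenate the second-to-last term with the last: ##·@ = ##@, @·##@ = @##@, …
The next term joins @##@##@@##@ and ##@@##@@##@##@@##@.

@##@##@@##@##@@##@@##@##@@##@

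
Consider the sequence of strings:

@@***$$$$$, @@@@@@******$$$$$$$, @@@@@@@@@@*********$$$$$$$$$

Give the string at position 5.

@@@@@@@@@@@@@@@@@@***************$$$$$$$$$$$$$

Each string has the form @^{4n-2} *^{3n} $^{2n+3} (n = 1, 2, …).
Setting n = 5 gives 18, 15, 13 characters in each block.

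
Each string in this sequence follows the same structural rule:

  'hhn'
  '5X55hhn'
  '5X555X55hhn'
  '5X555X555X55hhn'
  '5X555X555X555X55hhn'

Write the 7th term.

5X555X555X555X555X555X55hhn

Every step adds 5X55 at the front: s(k+1) = 5X55·s(k).
From 5X555X555X555X55hhn, 2 further steps: 5X555X555X555X55hhn → 5X555X555X555X555X55hhn → (answer).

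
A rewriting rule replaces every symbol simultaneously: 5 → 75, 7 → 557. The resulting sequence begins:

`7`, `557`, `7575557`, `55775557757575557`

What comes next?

φ(55775557757575557) expands symbol-by-symbol to 75 75 557 557 75 75 75 557 557 75 557 75 557 75 75 75 557; joining the 17 pieces gives the next term.

75755575577575755575577555775557757575557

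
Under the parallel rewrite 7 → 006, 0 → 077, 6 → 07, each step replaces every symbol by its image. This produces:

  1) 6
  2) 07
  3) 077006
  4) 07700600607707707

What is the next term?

Rewriting the 17 symbols of 07700600607707707 one by one yields 077 006 006 077 077 07 077 077 07 077 006 006 077 006 006 077 006; concatenated:

0770060060770770707707707077006006077006006077006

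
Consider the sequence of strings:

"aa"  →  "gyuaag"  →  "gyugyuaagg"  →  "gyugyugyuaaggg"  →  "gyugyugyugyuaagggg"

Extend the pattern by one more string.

gyugyugyugyugyuaaggggg

Every step adds gyu to the front and g to the end of the previous string.
So the next term is gyu·gyugyugyugyuaagggg·g.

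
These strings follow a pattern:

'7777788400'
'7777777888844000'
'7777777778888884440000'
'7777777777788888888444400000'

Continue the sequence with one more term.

Term n consists of 2n+3 7's, followed by 2n 8's, followed by n 4's, followed by n+1 0's (n = 1, 2, …).
For the next term, n = 5, so the run lengths are 13, 10, 5, 6.

7777777777777888888888844444000000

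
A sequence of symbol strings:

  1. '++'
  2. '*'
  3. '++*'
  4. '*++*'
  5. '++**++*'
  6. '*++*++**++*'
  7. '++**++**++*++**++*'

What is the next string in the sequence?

*++*++**++*++**++**++*++**++*

From term 3 onward, concatenate the second-to-last term with the last: ++·* = ++*, *·++* = *++*, …
Continuing: *++*++**++* · ++**++**++*++**++* gives term 8.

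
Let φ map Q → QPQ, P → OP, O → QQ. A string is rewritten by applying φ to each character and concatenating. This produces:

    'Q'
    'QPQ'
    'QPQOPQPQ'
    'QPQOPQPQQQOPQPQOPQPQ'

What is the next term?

Rewriting the 20 symbols of QPQOPQPQQQOPQPQOPQPQ one by one yields QPQ OP QPQ QQ OP QPQ OP QPQ QPQ QPQ QQ OP QPQ OP QPQ QQ OP QPQ OP QPQ; concatenated:

QPQOPQPQQQOPQPQOPQPQQPQQPQQQOPQPQOPQPQQQOPQPQOPQPQ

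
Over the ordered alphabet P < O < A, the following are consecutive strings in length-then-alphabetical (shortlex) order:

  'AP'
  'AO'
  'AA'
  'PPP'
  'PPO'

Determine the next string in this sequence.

Find the rightmost character of PPO below A, bump it to the next letter, and reset everything to its right to P.

PPA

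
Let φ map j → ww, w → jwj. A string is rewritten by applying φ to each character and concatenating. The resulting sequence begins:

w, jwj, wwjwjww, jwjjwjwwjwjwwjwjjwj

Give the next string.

Replace each of the 19 characters of jwjjwjwwjwjwwjwjjwj in place — ww jwj ww ww jwj ww jwj jwj ww jwj ww jwj jwj ww jwj ww ww jwj ww — and concatenate.

wwjwjwwwwjwjwwjwjjwjwwjwjwwjwjjwjwwjwjwwwwjwjww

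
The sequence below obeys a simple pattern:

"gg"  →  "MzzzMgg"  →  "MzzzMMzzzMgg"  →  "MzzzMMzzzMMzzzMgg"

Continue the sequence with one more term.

MzzzMMzzzMMzzzMMzzzMgg

Each term is the previous one with MzzzM prepended.
One more step from MzzzMMzzzMMzzzMgg gives the answer.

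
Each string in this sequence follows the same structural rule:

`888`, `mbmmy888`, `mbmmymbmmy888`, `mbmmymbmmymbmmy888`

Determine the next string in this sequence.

The strings grow by a fixed prefix mbmmy each time.
Applying this once more to mbmmymbmmymbmmy888:

mbmmymbmmymbmmymbmmy888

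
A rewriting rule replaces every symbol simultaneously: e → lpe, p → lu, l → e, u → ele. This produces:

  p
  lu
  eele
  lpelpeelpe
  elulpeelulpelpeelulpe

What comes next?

lpeeeleelulpelpeeeleelulpeelulpelpeeeleelulpe

φ(elulpeelulpelpeelulpe) expands symbol-by-symbol to lpe e ele e lu lpe lpe e ele e lu lpe e lu lpe lpe e ele e lu lpe; joining the 21 pieces gives the next term.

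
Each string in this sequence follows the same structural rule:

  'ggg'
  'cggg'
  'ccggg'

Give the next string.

cccggg

Each term is the previous one with c prepended.
One more step from ccggg gives the answer.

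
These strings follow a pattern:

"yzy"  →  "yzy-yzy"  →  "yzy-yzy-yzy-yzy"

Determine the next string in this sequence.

s(k+1) = s(k)·-·s(k) — each term doubles the last with '-' between the halves.
Doubling yzy-yzy-yzy-yzy with '-' between the halves:

yzy-yzy-yzy-yzy-yzy-yzy-yzy-yzy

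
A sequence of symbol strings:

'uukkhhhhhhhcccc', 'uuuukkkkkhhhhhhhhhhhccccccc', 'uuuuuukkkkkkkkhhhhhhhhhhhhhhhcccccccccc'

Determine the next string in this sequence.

Reading off run lengths: u runs 2, 4, 6; k runs 2, 5, 8; h runs 7, 11, 15; c runs 4, 7, 10 — each is linear in n (n = 1, 2, …).
For the next term, n = 4, so the run lengths are 8, 11, 19, 13.

uuuuuuuukkkkkkkkkkkhhhhhhhhhhhhhhhhhhhccccccccccccc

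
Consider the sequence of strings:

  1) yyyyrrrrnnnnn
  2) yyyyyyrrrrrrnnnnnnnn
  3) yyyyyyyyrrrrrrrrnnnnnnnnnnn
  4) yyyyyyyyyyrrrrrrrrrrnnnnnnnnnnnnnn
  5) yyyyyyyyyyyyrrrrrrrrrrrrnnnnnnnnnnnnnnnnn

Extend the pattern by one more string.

yyyyyyyyyyyyyyrrrrrrrrrrrrrrnnnnnnnnnnnnnnnnnnnn

Reading off run lengths: y runs 4, 6, 8, 10, 12; r runs 4, 6, 8, 10, 12; n runs 5, 8, 11, 14, 17 — each is linear in n, where the shown terms are n = 2, 3, 4, 5, 6.
At n = 7 the blocks have lengths 14, 14, 20.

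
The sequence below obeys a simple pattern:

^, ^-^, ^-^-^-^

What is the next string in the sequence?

^-^-^-^-^-^-^-^

Each string is two copies of the previous one joined by '-'.
One more doubling of ^-^-^-^ gives the answer.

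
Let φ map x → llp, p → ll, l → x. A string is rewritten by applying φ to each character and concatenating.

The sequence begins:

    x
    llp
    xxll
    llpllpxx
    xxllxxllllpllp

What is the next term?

llpllpxxllpllpxxxxllxxll

Replace each of the 14 characters of xxllxxllllpllp in place — llp llp x x llp llp x x x x ll x x ll — and concatenate.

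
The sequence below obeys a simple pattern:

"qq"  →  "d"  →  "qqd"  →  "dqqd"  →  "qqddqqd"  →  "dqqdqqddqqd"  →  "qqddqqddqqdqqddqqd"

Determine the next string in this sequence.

dqqdqqddqqdqqddqqddqqdqqddqqd

From term 3 onward, concatenate the second-to-last term with the last: qq·d = qqd, d·qqd = dqqd, …
Continuing: dqqdqqddqqd · qqddqqddqqdqqddqqd gives term 8.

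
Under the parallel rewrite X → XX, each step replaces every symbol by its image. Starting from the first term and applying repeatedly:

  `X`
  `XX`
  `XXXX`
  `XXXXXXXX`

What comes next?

XXXXXXXXXXXXXXXX

Expanding XXXXXXXX: X→XX, X→XX, X→XX, X→XX, X→XX, X→XX, X→XX, X→XX. Concatenated: XX XX XX XX XX XX XX XX.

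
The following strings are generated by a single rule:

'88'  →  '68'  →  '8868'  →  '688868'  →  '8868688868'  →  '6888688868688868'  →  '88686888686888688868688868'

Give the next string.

This is a Fibonacci-style word recurrence s(k) = s(k−2)·s(k−1): e.g. 88·68 = 8868.
Continuing: 6888688868688868 · 88686888686888688868688868 gives term 8.

688868886868886888686888686888688868688868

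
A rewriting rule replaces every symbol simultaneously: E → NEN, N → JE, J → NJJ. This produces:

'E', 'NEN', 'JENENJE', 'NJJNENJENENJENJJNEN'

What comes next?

Replace each of the 19 characters of NJJNENJENENJENJJNEN in place — JE NJJ NJJ JE NEN JE NJJ NEN JE NEN JE NJJ NEN JE NJJ NJJ JE NEN JE — and concatenate.

JENJJNJJJENENJENJJNENJENENJENJJNENJENJJNJJJENENJE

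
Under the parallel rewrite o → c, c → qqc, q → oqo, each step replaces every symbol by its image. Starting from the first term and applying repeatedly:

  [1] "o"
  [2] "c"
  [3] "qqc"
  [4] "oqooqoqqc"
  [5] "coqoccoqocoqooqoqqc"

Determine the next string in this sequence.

Rewriting the 19 symbols of coqoccoqocoqooqoqqc one by one yields qqc c oqo c qqc qqc c oqo c qqc c oqo c c oqo c oqo oqo qqc; concatenated:

qqccoqocqqcqqccoqocqqccoqoccoqocoqooqoqqc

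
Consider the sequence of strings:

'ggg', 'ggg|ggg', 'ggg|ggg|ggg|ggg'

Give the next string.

s(k+1) = s(k)·|·s(k) — each term doubles the last with '|' between the halves.
Doubling ggg|ggg|ggg|ggg with '|' between the halves:

ggg|ggg|ggg|ggg|ggg|ggg|ggg|ggg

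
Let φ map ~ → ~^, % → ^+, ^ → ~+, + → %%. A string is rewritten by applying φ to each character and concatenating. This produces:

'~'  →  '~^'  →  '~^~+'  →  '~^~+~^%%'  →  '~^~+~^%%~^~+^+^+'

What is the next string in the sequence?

Replace each of the 16 characters of ~^~+~^%%~^~+^+^+ in place — ~^ ~+ ~^ %% ~^ ~+ ^+ ^+ ~^ ~+ ~^ %% ~+ %% ~+ %% — and concatenate.

~^~+~^%%~^~+^+^+~^~+~^%%~+%%~+%%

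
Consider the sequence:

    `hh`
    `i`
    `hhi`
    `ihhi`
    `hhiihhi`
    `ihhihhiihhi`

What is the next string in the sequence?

This is a Fibonacci-style word recurrence s(k) = s(k−2)·s(k−1): e.g. hh·i = hhi.
The next term joins hhiihhi and ihhihhiihhi.

hhiihhiihhihhiihhi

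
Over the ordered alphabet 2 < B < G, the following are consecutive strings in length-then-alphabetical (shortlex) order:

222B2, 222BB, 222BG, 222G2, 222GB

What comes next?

The successor of 222GB increments the rightmost position that isn't already G and resets every position after it to 2.

222GG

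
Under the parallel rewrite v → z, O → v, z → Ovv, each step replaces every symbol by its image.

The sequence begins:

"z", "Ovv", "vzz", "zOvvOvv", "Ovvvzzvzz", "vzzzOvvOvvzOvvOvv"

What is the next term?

Rewriting the 17 symbols of vzzzOvvOvvzOvvOvv one by one yields z Ovv Ovv Ovv v z z v z z Ovv v z z v z z; concatenated:

zOvvOvvOvvvzzvzzOvvvzzvzz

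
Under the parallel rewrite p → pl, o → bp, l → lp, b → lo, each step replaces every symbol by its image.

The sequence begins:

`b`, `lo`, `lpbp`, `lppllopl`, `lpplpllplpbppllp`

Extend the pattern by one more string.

Rewriting the 16 symbols of lpplpllplpbppllp one by one yields lp pl pl lp pl lp lp pl lp pl lo pl pl lp lp pl; concatenated:

lpplpllppllplppllpplloplpllplppl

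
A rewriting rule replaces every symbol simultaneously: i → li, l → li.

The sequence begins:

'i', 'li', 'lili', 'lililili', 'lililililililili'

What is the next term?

φ(lililililililili) expands symbol-by-symbol to li li li li li li li li li li li li li li li li; joining the 16 pieces gives the next term.

lililililililililililililililili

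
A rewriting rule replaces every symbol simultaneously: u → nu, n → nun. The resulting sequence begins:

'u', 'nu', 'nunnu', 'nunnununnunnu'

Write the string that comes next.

Replace each of the 13 characters of nunnununnunnu in place — nun nu nun nun nu nun nu nun nun nu nun nun nu — and concatenate.

nunnununnunnununnununnunnununnunnu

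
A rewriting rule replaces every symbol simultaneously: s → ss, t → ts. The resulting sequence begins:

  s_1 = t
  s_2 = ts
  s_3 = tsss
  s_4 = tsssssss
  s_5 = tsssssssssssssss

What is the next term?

φ(tsssssssssssssss) expands symbol-by-symbol to ts ss ss ss ss ss ss ss ss ss ss ss ss ss ss ss; joining the 16 pieces gives the next term.

tsssssssssssssssssssssssssssssss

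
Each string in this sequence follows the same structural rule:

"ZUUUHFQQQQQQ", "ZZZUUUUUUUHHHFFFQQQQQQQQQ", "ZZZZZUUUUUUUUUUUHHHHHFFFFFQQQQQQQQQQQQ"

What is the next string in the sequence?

Each string has the form Z^{2n-1} U^{4n-1} H^{2n-1} F^{2n-1} Q^{3n+3} (n = 1, 2, …).
Setting n = 4 gives 7, 15, 7, 7, 15 characters in each block.

ZZZZZZZUUUUUUUUUUUUUUUHHHHHHHFFFFFFFQQQQQQQQQQQQQQQ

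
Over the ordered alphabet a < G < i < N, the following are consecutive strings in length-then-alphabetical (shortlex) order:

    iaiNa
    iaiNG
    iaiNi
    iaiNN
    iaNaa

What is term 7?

iaNai

Advancing 2 positions from iaNaa through iaNaa → iaNaG reaches term 7.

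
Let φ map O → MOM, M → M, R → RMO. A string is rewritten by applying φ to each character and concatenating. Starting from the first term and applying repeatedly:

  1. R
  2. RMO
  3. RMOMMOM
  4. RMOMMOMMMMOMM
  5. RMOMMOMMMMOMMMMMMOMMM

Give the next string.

Rewriting the 21 symbols of RMOMMOMMMMOMMMMMMOMMM one by one yields RMO M MOM M M MOM M M M M MOM M M M M M M MOM M M M; concatenated:

RMOMMOMMMMOMMMMMMOMMMMMMMMOMMMM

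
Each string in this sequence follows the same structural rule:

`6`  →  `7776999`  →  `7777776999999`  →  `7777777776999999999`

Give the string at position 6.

s(k+1) = 777·s(k)·999, so each term gains 777 as a prefix and 999 as a suffix.
From 7777777776999999999, 2 further steps: 7777777776999999999 → 7777777777776999999999999 → (answer).

7777777777777776999999999999999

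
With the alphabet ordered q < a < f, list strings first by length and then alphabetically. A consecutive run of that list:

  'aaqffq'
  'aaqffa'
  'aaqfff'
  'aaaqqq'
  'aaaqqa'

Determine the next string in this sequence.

aaaqqf

Find the rightmost character of aaaqqa below f, bump it to the next letter, and reset everything to its right to q.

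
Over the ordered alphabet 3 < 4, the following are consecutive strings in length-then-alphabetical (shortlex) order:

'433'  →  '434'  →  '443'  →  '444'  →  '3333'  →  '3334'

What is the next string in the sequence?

Treat 3334 as a base-2 numeral over the given alphabet and add one, carrying through any trailing 4's.

3343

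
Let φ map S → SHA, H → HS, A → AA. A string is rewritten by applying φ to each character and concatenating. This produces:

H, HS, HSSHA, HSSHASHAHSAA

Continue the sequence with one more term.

HSSHASHAHSAASHAHSAAHSSHAAAAA

Expanding HSSHASHAHSAA: H→HS, S→SHA, S→SHA, H→HS, A→AA, S→SHA, H→HS, A→AA, H→HS, S→SHA, A→AA, A→AA. Concatenated: HS SHA SHA HS AA SHA HS AA HS SHA AA AA.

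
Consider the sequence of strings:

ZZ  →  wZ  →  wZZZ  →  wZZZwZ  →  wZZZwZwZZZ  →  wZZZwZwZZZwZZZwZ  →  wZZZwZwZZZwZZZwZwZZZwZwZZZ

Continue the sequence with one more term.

Each term (from the third on) is the previous term followed by the one before it: term 3 = wZ·ZZ = wZZZ.
So term 8 is wZZZwZwZZZwZZZwZwZZZwZwZZZ·wZZZwZwZZZwZZZwZ.

wZZZwZwZZZwZZZwZwZZZwZwZZZwZZZwZwZZZwZZZwZ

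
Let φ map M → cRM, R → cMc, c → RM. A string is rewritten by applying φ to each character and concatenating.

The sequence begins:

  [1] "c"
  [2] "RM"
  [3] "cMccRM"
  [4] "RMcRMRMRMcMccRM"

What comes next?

cMccRMRMcMccRMcMccRMcMccRMRMcRMRMRMcMccRM

Applying the rule to each of the 15 symbols of RMcRMRMRMcMccRM gives the pieces cMc cRM RM cMc cRM cMc cRM cMc cRM RM cRM RM RM cMc cRM, which concatenate to the answer.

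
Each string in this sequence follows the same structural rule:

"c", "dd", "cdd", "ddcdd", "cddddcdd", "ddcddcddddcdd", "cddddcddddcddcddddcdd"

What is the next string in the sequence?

Each term (from the third on) is the two preceding terms concatenated in order: term 3 = c·dd = cdd.
The next term joins ddcddcddddcdd and cddddcddddcddcddddcdd.

ddcddcddddcddcddddcddddcddcddddcdd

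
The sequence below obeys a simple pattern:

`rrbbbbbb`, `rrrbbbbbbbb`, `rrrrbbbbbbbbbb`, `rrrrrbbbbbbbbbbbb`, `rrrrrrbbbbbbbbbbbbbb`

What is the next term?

Reading off run lengths: r runs 2, 3, 4, 5, 6; b runs 6, 8, 10, 12, 14 — each is linear in n, where the shown terms are n = 3, 4, 5, 6, 7.
At n = 8 the blocks have lengths 7, 16.

rrrrrrrbbbbbbbbbbbbbbbb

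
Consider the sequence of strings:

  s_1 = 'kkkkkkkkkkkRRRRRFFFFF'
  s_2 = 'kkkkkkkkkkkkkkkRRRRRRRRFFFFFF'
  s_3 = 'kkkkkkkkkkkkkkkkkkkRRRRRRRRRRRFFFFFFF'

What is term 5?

kkkkkkkkkkkkkkkkkkkkkkkkkkkRRRRRRRRRRRRRRRRRFFFFFFFFF

The n-th term is 4n+3 k's then 3n-1 R's then n+3 F's, where the shown terms are n = 2, 3, 4.
Setting n = 6 gives 27, 17, 9 characters in each block.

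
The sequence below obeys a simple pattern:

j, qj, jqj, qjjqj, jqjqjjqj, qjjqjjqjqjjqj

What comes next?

jqjqjjqjqjjqjjqjqjjqj

Each term (from the third on) is the two preceding terms concatenated in order: term 3 = j·qj = jqj.
The next term joins jqjqjjqj and qjjqjjqjqjjqj.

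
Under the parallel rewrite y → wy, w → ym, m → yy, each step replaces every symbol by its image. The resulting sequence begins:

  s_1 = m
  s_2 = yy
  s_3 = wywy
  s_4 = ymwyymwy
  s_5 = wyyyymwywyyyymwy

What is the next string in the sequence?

ymwywywywyyyymwyymwywywywyyyymwy

Applying the rule to each of the 16 symbols of wyyyymwywyyyymwy gives the pieces ym wy wy wy wy yy ym wy ym wy wy wy wy yy ym wy, which concatenate to the answer.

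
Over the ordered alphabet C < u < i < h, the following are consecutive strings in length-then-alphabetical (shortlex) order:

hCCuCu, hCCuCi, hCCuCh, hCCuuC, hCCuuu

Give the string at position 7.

hCCuuh

Continuing the enumeration 2 steps past hCCuuu: hCCuuu → hCCuui → (answer).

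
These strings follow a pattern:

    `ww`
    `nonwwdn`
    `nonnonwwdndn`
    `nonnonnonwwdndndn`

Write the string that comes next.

Every step adds non to the front and dn to the end of the previous string.
Applying this once more to nonnonnonwwdndndn:

nonnonnonnonwwdndndndn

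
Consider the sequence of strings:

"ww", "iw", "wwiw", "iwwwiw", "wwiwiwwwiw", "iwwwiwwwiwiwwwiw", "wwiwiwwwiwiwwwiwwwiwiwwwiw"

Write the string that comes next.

This is a Fibonacci-style word recurrence s(k) = s(k−2)·s(k−1): e.g. ww·iw = wwiw.
So term 8 is iwwwiwwwiwiwwwiw·wwiwiwwwiwiwwwiwwwiwiwwwiw.

iwwwiwwwiwiwwwiwwwiwiwwwiwiwwwiwwwiwiwwwiw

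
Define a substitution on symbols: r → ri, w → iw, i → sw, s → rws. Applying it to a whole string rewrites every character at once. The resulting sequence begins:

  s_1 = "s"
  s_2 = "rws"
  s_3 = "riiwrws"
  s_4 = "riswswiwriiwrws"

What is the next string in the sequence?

riswrwsiwrwsiwswiwriswswiwriiwrws

φ(riswswiwriiwrws) expands symbol-by-symbol to ri sw rws iw rws iw sw iw ri sw sw iw ri iw rws; joining the 15 pieces gives the next term.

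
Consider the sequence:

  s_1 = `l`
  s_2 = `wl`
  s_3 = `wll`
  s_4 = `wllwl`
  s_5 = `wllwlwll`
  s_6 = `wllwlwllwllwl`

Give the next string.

wllwlwllwllwlwllwlwll

This is a Fibonacci-style word recurrence s(k) = s(k−1)·s(k−2): e.g. wl·l = wll.
Continuing: wllwlwllwllwl · wllwlwll gives term 7.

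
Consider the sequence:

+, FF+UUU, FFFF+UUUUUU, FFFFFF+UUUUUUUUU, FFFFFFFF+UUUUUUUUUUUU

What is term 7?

s(k+1) = FF·s(k)·UUU, so each term gains FF as a prefix and UUU as a suffix.
From FFFFFFFF+UUUUUUUUUUUU, 2 further steps: FFFFFFFF+UUUUUUUUUUUU → FFFFFFFFFF+UUUUUUUUUUUUUUU → (answer).

FFFFFFFFFFFF+UUUUUUUUUUUUUUUUUU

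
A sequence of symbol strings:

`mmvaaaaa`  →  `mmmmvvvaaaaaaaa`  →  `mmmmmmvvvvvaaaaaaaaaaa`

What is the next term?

Each string has the form m^{2n} v^{2n-1} a^{3n+2} (n = 1, 2, …).
At n = 4 the blocks have lengths 8, 7, 14.

mmmmmmmmvvvvvvvaaaaaaaaaaaaaa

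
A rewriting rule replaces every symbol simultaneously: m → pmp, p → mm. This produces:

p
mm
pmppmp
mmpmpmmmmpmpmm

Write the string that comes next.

φ(mmpmpmmmmpmpmm) expands symbol-by-symbol to pmp pmp mm pmp mm pmp pmp pmp pmp mm pmp mm pmp pmp; joining the 14 pieces gives the next term.

pmppmpmmpmpmmpmppmppmppmpmmpmpmmpmppmp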